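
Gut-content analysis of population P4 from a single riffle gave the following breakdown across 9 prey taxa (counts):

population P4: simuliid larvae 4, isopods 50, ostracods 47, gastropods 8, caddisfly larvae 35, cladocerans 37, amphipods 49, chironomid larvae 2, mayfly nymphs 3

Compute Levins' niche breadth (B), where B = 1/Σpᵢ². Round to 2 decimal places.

5.64

Proportions for population P4 (n=235): 4/235=0.0170, 50/235=0.2128, 47/235=0.2000, 8/235=0.0340, 35/235=0.1489, 37/235=0.1574, 49/235=0.2085, 2/235=0.0085, 3/235=0.0128
Σpᵢ² = 0.0170² + 0.2128² + 0.2000² + 0.0340² + 0.1489² + 0.1574² + 0.2085² + 0.0085² + 0.0128² = 0.000289 + 0.045284 + 0.040000 + 0.001156 + 0.022171 + 0.024775 + 0.043472 + 0.000072 + 0.000164 = 0.177383
B = 1 / 0.177383 = 5.6375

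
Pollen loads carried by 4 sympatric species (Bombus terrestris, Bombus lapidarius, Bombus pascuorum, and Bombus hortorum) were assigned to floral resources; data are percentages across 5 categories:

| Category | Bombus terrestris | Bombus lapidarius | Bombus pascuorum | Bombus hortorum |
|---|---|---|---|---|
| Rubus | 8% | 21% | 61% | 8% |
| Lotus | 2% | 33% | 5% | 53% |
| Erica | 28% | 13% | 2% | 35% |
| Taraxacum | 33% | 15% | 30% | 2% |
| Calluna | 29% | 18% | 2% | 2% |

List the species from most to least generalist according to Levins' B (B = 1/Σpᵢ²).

Convert percentages to proportions (divide by 100).
Σp_terrᵢ² = 0.08² + 0.02² + 0.28² + 0.33² + 0.29² = 0.0064 + 0.0004 + 0.0784 + 0.1089 + 0.0841 = 0.2782
B_terr = 1 / 0.2782 = 3.5945
Σp_lapiᵢ² = 0.21² + 0.33² + 0.13² + 0.15² + 0.18² = 0.0441 + 0.1089 + 0.0169 + 0.0225 + 0.0324 = 0.2248
B_lapi = 1 / 0.2248 = 4.4484
Σp_pascᵢ² = 0.61² + 0.05² + 0.02² + 0.30² + 0.02² = 0.3721 + 0.0025 + 0.0004 + 0.0900 + 0.0004 = 0.4654
B_pasc = 1 / 0.4654 = 2.1487
Σp_hortᵢ² = 0.08² + 0.53² + 0.35² + 0.02² + 0.02² = 0.0064 + 0.2809 + 0.1225 + 0.0004 + 0.0004 = 0.4106
B_hort = 1 / 0.4106 = 2.4355
Ranking by B (broadest → narrowest): Bombus lapidarius (4.45) > Bombus terrestris (3.59) > Bombus hortorum (2.44) > Bombus pascuorum (2.15)

Bombus lapidarius > Bombus terrestris > Bombus hortorum > Bombus pascuorum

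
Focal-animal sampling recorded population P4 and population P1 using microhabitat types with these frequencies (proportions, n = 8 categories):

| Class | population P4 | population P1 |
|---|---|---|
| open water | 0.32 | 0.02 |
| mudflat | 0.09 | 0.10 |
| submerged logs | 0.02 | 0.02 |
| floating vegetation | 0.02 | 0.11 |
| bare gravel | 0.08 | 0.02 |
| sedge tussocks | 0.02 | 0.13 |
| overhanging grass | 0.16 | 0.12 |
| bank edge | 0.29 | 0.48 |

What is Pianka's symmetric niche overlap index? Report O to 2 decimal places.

0.71

Σ p₁ᵢp₂ᵢ = 0.0064 + 0.0090 + 0.0004 + 0.0022 + 0.0016 + 0.0026 + 0.0192 + 0.1392 = 0.1806
Σp_1ᵢ² = 0.32² + 0.09² + 0.02² + 0.02² + 0.08² + 0.02² + 0.16² + 0.29² = 0.1024 + 0.0081 + 0.0004 + 0.0004 + 0.0064 + 0.0004 + 0.0256 + 0.0841 = 0.2278
Σp_2ᵢ² = 0.02² + 0.10² + 0.02² + 0.11² + 0.02² + 0.13² + 0.12² + 0.48² = 0.0004 + 0.0100 + 0.0004 + 0.0121 + 0.0004 + 0.0169 + 0.0144 + 0.2304 = 0.2850
O = 0.1806 / √(0.2278 × 0.2850) = 0.1806 / 0.25480 = 0.7088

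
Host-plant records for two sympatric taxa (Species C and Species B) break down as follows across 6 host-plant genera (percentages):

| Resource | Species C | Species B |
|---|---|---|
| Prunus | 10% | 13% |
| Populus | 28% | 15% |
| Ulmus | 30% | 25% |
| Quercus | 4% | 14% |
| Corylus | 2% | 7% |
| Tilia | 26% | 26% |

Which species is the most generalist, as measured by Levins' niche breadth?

Convert percentages to proportions (divide by 100).
Σp_Cᵢ² = 0.10² + 0.28² + 0.30² + 0.04² + 0.02² + 0.26² = 0.0100 + 0.0784 + 0.0900 + 0.0016 + 0.0004 + 0.0676 = 0.2480
B_C = 1 / 0.2480 = 4.0323
Σp_Bᵢ² = 0.13² + 0.15² + 0.25² + 0.14² + 0.07² + 0.26² = 0.0169 + 0.0225 + 0.0625 + 0.0196 + 0.0049 + 0.0676 = 0.1940
B_B = 1 / 0.1940 = 5.1546
Highest B → broadest niche (most generalist): Species B (B = 5.15).

Species B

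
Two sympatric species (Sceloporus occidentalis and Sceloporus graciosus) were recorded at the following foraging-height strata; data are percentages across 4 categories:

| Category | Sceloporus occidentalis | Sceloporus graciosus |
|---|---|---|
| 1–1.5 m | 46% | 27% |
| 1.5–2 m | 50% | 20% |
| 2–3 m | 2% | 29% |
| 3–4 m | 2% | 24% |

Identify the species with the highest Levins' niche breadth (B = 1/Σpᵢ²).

Sceloporus graciosus

Convert percentages to proportions (divide by 100).
Σp_occiᵢ² = 0.46² + 0.50² + 0.02² + 0.02² = 0.2116 + 0.2500 + 0.0004 + 0.0004 = 0.4624
B_occi = 1 / 0.4624 = 2.1626
Σp_gracᵢ² = 0.27² + 0.20² + 0.29² + 0.24² = 0.0729 + 0.0400 + 0.0841 + 0.0576 = 0.2546
B_grac = 1 / 0.2546 = 3.9277
Highest B → broadest niche (most generalist): Sceloporus graciosus (B = 3.93).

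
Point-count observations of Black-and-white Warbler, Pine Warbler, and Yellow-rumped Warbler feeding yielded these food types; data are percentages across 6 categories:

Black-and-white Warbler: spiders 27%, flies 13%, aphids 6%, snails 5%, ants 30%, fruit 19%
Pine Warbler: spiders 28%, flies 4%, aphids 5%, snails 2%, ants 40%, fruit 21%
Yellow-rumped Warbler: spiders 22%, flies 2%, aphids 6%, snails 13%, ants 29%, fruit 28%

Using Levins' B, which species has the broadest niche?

Convert percentages to proportions (divide by 100).
Σp_Blacᵢ² = 0.27² + 0.13² + 0.06² + 0.05² + 0.30² + 0.19² = 0.0729 + 0.0169 + 0.0036 + 0.0025 + 0.0900 + 0.0361 = 0.2220
B_Blac = 1 / 0.2220 = 4.5045
Σp_Pineᵢ² = 0.28² + 0.04² + 0.05² + 0.02² + 0.40² + 0.21² = 0.0784 + 0.0016 + 0.0025 + 0.0004 + 0.1600 + 0.0441 = 0.2870
B_Pine = 1 / 0.2870 = 3.4843
Σp_Yellᵢ² = 0.22² + 0.02² + 0.06² + 0.13² + 0.29² + 0.28² = 0.0484 + 0.0004 + 0.0036 + 0.0169 + 0.0841 + 0.0784 = 0.2318
B_Yell = 1 / 0.2318 = 4.3141
Highest B → broadest niche (most generalist): Black-and-white Warbler (B = 4.50).

Black-and-white Warbler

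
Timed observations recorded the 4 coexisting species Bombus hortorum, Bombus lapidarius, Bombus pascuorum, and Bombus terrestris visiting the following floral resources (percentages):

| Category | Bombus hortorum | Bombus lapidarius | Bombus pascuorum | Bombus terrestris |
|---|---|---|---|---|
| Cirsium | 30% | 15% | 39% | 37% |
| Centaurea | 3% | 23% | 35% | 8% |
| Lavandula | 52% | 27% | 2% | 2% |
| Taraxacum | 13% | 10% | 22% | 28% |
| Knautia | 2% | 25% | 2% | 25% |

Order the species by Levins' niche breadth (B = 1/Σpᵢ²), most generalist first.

Convert percentages to proportions (divide by 100).
Σp_hortᵢ² = 0.30² + 0.03² + 0.52² + 0.13² + 0.02² = 0.0900 + 0.0009 + 0.2704 + 0.0169 + 0.0004 = 0.3786
B_hort = 1 / 0.3786 = 2.6413
Σp_lapiᵢ² = 0.15² + 0.23² + 0.27² + 0.10² + 0.25² = 0.0225 + 0.0529 + 0.0729 + 0.0100 + 0.0625 = 0.2208
B_lapi = 1 / 0.2208 = 4.5290
Σp_pascᵢ² = 0.39² + 0.35² + 0.02² + 0.22² + 0.02² = 0.1521 + 0.1225 + 0.0004 + 0.0484 + 0.0004 = 0.3238
B_pasc = 1 / 0.3238 = 3.0883
Σp_terrᵢ² = 0.37² + 0.08² + 0.02² + 0.28² + 0.25² = 0.1369 + 0.0064 + 0.0004 + 0.0784 + 0.0625 = 0.2846
B_terr = 1 / 0.2846 = 3.5137
Ranking by B (broadest → narrowest): Bombus lapidarius (4.53) > Bombus terrestris (3.51) > Bombus pascuorum (3.09) > Bombus hortorum (2.64)

Bombus lapidarius > Bombus terrestris > Bombus pascuorum > Bombus hortorum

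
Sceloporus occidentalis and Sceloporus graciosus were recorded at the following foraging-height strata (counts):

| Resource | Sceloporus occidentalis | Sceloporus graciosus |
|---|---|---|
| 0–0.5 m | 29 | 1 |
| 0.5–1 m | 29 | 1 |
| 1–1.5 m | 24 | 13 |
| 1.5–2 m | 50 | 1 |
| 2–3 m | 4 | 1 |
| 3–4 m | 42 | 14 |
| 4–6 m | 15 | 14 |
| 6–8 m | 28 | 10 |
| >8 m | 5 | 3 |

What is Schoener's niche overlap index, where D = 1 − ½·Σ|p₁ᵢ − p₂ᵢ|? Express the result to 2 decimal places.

0.57

Proportions for Sceloporus occidentalis (n=226): 29/226=0.1283, 29/226=0.1283, 24/226=0.1062, 50/226=0.2212, 4/226=0.0177, 42/226=0.1858, 15/226=0.0664, 28/226=0.1239, 5/226=0.0221
Proportions for Sceloporus graciosus (n=58): 1/58=0.0172, 1/58=0.0172, 13/58=0.2241, 1/58=0.0172, 1/58=0.0172, 14/58=0.2414, 14/58=0.2414, 10/58=0.1724, 3/58=0.0517
Σ|p₁ᵢ − p₂ᵢ| = 0.1111 + 0.1111 + 0.1179 + 0.2040 + 0.0005 + 0.0556 + 0.1750 + 0.0485 + 0.0296 = 0.8533
D = 1 − ½ × 0.8533 = 1 − 0.42665 = 0.57335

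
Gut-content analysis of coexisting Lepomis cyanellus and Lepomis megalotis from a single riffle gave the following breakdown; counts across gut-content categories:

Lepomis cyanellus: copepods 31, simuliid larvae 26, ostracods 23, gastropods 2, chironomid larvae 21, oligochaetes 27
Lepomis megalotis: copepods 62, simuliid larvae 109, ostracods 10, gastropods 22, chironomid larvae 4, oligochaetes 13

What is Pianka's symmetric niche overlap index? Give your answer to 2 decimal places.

Proportions for Lepomis cyanellus (n=130): 31/130=0.2385, 26/130=0.2000, 23/130=0.1769, 2/130=0.0154, 21/130=0.1615, 27/130=0.2077
Proportions for Lepomis megalotis (n=220): 62/220=0.2818, 109/220=0.4955, 10/220=0.0455, 22/220=0.1000, 4/220=0.0182, 13/220=0.0591
Σ p₁ᵢp₂ᵢ = 0.067209 + 0.099100 + 0.008049 + 0.001540 + 0.002939 + 0.012275 = 0.191112
Σp_1ᵢ² = 0.2385² + 0.2000² + 0.1769² + 0.0154² + 0.1615² + 0.2077² = 0.056882 + 0.040000 + 0.031294 + 0.000237 + 0.026082 + 0.043139 = 0.197634
Σp_2ᵢ² = 0.2818² + 0.4955² + 0.0455² + 0.1000² + 0.0182² + 0.0591² = 0.079411 + 0.245520 + 0.002070 + 0.010000 + 0.000331 + 0.003493 = 0.340825
O = 0.191112 / √(0.197634 × 0.340825) = 0.191112 / 0.2595354 = 0.7364

0.74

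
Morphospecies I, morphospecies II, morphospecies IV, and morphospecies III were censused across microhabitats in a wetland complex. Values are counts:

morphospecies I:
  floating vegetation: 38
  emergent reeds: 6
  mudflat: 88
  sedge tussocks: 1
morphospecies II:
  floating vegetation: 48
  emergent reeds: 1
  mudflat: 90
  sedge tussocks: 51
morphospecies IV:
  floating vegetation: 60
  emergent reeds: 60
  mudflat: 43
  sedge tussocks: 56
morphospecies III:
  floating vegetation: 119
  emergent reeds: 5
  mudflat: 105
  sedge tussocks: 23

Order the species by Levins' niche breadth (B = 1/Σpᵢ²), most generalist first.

Proportions for morphospecies I (n=133): 38/133=0.2857, 6/133=0.0451, 88/133=0.6617, 1/133=0.0075
Proportions for morphospecies II (n=190): 48/190=0.2526, 1/190=0.0053, 90/190=0.4737, 51/190=0.2684
Proportions for morphospecies IV (n=219): 60/219=0.2740, 60/219=0.2740, 43/219=0.1963, 56/219=0.2557
Proportions for morphospecies III (n=252): 119/252=0.4722, 5/252=0.0198, 105/252=0.4167, 23/252=0.0913
Σp_Iᵢ² = 0.2857² + 0.0451² + 0.6617² + 0.0075² = 0.081624 + 0.002034 + 0.437847 + 0.000056 = 0.521561
B_I = 1 / 0.521561 = 1.9173
Σp_IIᵢ² = 0.2526² + 0.0053² + 0.4737² + 0.2684² = 0.063807 + 0.000028 + 0.224392 + 0.072039 = 0.360266
B_II = 1 / 0.360266 = 2.7757
Σp_IVᵢ² = 0.2740² + 0.2740² + 0.1963² + 0.2557² = 0.075076 + 0.075076 + 0.038534 + 0.065382 = 0.254068
B_IV = 1 / 0.254068 = 3.9360
Σp_IIIᵢ² = 0.4722² + 0.0198² + 0.4167² + 0.0913² = 0.222973 + 0.000392 + 0.173639 + 0.008336 = 0.405340
B_III = 1 / 0.405340 = 2.4671
Ranking by B (broadest → narrowest): morphospecies IV (3.94) > morphospecies II (2.78) > morphospecies III (2.47) > morphospecies I (1.92)

morphospecies IV > morphospecies II > morphospecies III > morphospecies I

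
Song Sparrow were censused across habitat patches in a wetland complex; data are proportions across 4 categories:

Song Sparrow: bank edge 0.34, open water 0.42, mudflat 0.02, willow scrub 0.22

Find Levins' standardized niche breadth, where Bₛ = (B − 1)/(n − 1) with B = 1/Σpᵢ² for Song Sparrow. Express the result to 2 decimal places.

0.64

Σpᵢ² = 0.34² + 0.42² + 0.02² + 0.22² = 0.1156 + 0.1764 + 0.0004 + 0.0484 = 0.3408
B = 1 / 0.3408 = 2.9343
Bₛ = (B − 1)/(n − 1) = (2.9343 − 1)/(4 − 1) = 1.9343/3 = 0.6448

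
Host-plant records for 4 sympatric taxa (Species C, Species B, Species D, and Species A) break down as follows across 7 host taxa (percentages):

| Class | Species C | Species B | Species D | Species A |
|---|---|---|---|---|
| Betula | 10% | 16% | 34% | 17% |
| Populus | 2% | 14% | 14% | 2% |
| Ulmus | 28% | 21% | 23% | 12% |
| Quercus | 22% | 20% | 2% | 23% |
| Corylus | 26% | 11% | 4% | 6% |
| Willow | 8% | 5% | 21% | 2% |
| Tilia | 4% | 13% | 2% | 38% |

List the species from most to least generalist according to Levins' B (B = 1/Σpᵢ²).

Convert percentages to proportions (divide by 100).
Σp_Cᵢ² = 0.10² + 0.02² + 0.28² + 0.22² + 0.26² + 0.08² + 0.04² = 0.0100 + 0.0004 + 0.0784 + 0.0484 + 0.0676 + 0.0064 + 0.0016 = 0.2128
B_C = 1 / 0.2128 = 4.6992
Σp_Bᵢ² = 0.16² + 0.14² + 0.21² + 0.20² + 0.11² + 0.05² + 0.13² = 0.0256 + 0.0196 + 0.0441 + 0.0400 + 0.0121 + 0.0025 + 0.0169 = 0.1608
B_B = 1 / 0.1608 = 6.2189
Σp_Dᵢ² = 0.34² + 0.14² + 0.23² + 0.02² + 0.04² + 0.21² + 0.02² = 0.1156 + 0.0196 + 0.0529 + 0.0004 + 0.0016 + 0.0441 + 0.0004 = 0.2346
B_D = 1 / 0.2346 = 4.2626
Σp_Aᵢ² = 0.17² + 0.02² + 0.12² + 0.23² + 0.06² + 0.02² + 0.38² = 0.0289 + 0.0004 + 0.0144 + 0.0529 + 0.0036 + 0.0004 + 0.1444 = 0.2450
B_A = 1 / 0.2450 = 4.0816
Ranking by B (broadest → narrowest): Species B (6.22) > Species C (4.70) > Species D (4.26) > Species A (4.08)

Species B > Species C > Species D > Species A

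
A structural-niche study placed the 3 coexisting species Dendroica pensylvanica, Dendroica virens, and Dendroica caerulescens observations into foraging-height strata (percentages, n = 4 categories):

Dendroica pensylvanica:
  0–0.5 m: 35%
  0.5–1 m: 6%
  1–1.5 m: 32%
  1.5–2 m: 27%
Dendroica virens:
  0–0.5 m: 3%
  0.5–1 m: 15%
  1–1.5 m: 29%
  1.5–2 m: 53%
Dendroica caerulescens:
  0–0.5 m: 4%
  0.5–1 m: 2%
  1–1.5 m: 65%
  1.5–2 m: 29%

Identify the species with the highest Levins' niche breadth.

Convert percentages to proportions (divide by 100).
Σp_pensᵢ² = 0.35² + 0.06² + 0.32² + 0.27² = 0.1225 + 0.0036 + 0.1024 + 0.0729 = 0.3014
B_pens = 1 / 0.3014 = 3.3179
Σp_vireᵢ² = 0.03² + 0.15² + 0.29² + 0.53² = 0.0009 + 0.0225 + 0.0841 + 0.2809 = 0.3884
B_vire = 1 / 0.3884 = 2.5747
Σp_caerᵢ² = 0.04² + 0.02² + 0.65² + 0.29² = 0.0016 + 0.0004 + 0.4225 + 0.0841 = 0.5086
B_caer = 1 / 0.5086 = 1.9662
Highest B → broadest niche (most generalist): Dendroica pensylvanica (B = 3.32).

Dendroica pensylvanica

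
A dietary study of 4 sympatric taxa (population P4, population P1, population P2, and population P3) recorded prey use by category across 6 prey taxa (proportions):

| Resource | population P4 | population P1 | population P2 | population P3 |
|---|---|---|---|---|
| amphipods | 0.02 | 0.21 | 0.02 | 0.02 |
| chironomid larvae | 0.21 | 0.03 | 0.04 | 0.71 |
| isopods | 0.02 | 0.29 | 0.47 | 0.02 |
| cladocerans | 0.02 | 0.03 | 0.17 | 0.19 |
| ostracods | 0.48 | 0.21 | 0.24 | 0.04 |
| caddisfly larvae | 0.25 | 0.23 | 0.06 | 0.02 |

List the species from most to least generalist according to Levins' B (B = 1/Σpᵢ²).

population P1 > population P2 > population P4 > population P3

Σp_P4ᵢ² = 0.02² + 0.21² + 0.02² + 0.02² + 0.48² + 0.25² = 0.0004 + 0.0441 + 0.0004 + 0.0004 + 0.2304 + 0.0625 = 0.3382
B_P4 = 1 / 0.3382 = 2.9568
Σp_P1ᵢ² = 0.21² + 0.03² + 0.29² + 0.03² + 0.21² + 0.23² = 0.0441 + 0.0009 + 0.0841 + 0.0009 + 0.0441 + 0.0529 = 0.2270
B_P1 = 1 / 0.2270 = 4.4053
Σp_P2ᵢ² = 0.02² + 0.04² + 0.47² + 0.17² + 0.24² + 0.06² = 0.0004 + 0.0016 + 0.2209 + 0.0289 + 0.0576 + 0.0036 = 0.3130
B_P2 = 1 / 0.3130 = 3.1949
Σp_P3ᵢ² = 0.02² + 0.71² + 0.02² + 0.19² + 0.04² + 0.02² = 0.0004 + 0.5041 + 0.0004 + 0.0361 + 0.0016 + 0.0004 = 0.5430
B_P3 = 1 / 0.5430 = 1.8416
Ranking by B (broadest → narrowest): population P1 (4.41) > population P2 (3.19) > population P4 (2.96) > population P3 (1.84)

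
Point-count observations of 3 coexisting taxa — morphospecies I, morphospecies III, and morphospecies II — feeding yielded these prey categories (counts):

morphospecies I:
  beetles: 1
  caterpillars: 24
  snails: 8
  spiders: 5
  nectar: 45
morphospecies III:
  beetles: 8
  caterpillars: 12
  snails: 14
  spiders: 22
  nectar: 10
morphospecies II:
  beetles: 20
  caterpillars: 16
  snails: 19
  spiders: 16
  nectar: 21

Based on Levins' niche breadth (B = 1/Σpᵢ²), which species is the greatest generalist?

Proportions for morphospecies I (n=83): 1/83=0.0120, 24/83=0.2892, 8/83=0.0964, 5/83=0.0602, 45/83=0.5422
Proportions for morphospecies III (n=66): 8/66=0.1212, 12/66=0.1818, 14/66=0.2121, 22/66=0.3333, 10/66=0.1515
Proportions for morphospecies II (n=92): 20/92=0.2174, 16/92=0.1739, 19/92=0.2065, 16/92=0.1739, 21/92=0.2283
Σp_Iᵢ² = 0.0120² + 0.2892² + 0.0964² + 0.0602² + 0.5422² = 0.000144 + 0.083637 + 0.009293 + 0.003624 + 0.293981 = 0.390679
B_I = 1 / 0.390679 = 2.5596
Σp_IIIᵢ² = 0.1212² + 0.1818² + 0.2121² + 0.3333² + 0.1515² = 0.014689 + 0.033051 + 0.044986 + 0.111089 + 0.022952 = 0.226767
B_III = 1 / 0.226767 = 4.4098
Σp_IIᵢ² = 0.2174² + 0.1739² + 0.2065² + 0.1739² + 0.2283² = 0.047263 + 0.030241 + 0.042642 + 0.030241 + 0.052121 = 0.202508
B_II = 1 / 0.202508 = 4.9381
Highest B → broadest niche (most generalist): morphospecies II (B = 4.94).

morphospecies II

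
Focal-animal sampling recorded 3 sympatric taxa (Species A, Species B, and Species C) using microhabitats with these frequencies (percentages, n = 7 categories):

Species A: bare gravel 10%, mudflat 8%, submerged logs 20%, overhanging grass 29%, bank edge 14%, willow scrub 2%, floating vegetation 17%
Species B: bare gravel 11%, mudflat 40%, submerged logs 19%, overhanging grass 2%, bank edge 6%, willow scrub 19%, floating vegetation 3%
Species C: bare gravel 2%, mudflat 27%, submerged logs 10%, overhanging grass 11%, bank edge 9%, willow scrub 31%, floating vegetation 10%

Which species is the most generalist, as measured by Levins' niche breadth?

Species A

Convert percentages to proportions (divide by 100).
Σp_Aᵢ² = 0.10² + 0.08² + 0.20² + 0.29² + 0.14² + 0.02² + 0.17² = 0.0100 + 0.0064 + 0.0400 + 0.0841 + 0.0196 + 0.0004 + 0.0289 = 0.1894
B_A = 1 / 0.1894 = 5.2798
Σp_Bᵢ² = 0.11² + 0.40² + 0.19² + 0.02² + 0.06² + 0.19² + 0.03² = 0.0121 + 0.1600 + 0.0361 + 0.0004 + 0.0036 + 0.0361 + 0.0009 = 0.2492
B_B = 1 / 0.2492 = 4.0128
Σp_Cᵢ² = 0.02² + 0.27² + 0.10² + 0.11² + 0.09² + 0.31² + 0.10² = 0.0004 + 0.0729 + 0.0100 + 0.0121 + 0.0081 + 0.0961 + 0.0100 = 0.2096
B_C = 1 / 0.2096 = 4.7710
Highest B → broadest niche (most generalist): Species A (B = 5.28).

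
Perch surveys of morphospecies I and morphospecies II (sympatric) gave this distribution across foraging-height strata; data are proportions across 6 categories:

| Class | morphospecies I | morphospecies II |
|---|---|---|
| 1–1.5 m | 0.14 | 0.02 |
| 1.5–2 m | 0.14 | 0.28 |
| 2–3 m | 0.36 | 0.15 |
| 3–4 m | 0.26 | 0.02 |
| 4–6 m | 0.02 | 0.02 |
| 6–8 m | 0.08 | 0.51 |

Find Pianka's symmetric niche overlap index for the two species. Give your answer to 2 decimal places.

0.48

Σ p₁ᵢp₂ᵢ = 0.0028 + 0.0392 + 0.0540 + 0.0052 + 0.0004 + 0.0408 = 0.1424
Σp_1ᵢ² = 0.14² + 0.14² + 0.36² + 0.26² + 0.02² + 0.08² = 0.0196 + 0.0196 + 0.1296 + 0.0676 + 0.0004 + 0.0064 = 0.2432
Σp_2ᵢ² = 0.02² + 0.28² + 0.15² + 0.02² + 0.02² + 0.51² = 0.0004 + 0.0784 + 0.0225 + 0.0004 + 0.0004 + 0.2601 = 0.3622
O = 0.1424 / √(0.2432 × 0.3622) = 0.1424 / 0.29679 = 0.4798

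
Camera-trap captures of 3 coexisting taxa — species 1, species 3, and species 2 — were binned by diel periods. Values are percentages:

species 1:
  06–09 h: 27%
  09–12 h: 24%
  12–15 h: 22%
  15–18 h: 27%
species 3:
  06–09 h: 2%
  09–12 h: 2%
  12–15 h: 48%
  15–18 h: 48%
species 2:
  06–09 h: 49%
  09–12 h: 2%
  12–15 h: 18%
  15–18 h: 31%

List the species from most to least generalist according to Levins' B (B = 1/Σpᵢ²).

Convert percentages to proportions (divide by 100).
Σp_1ᵢ² = 0.27² + 0.24² + 0.22² + 0.27² = 0.0729 + 0.0576 + 0.0484 + 0.0729 = 0.2518
B_1 = 1 / 0.2518 = 3.9714
Σp_3ᵢ² = 0.02² + 0.02² + 0.48² + 0.48² = 0.0004 + 0.0004 + 0.2304 + 0.2304 = 0.4616
B_3 = 1 / 0.4616 = 2.1664
Σp_2ᵢ² = 0.49² + 0.02² + 0.18² + 0.31² = 0.2401 + 0.0004 + 0.0324 + 0.0961 = 0.3690
B_2 = 1 / 0.3690 = 2.7100
Ranking by B (broadest → narrowest): species 1 (3.97) > species 2 (2.71) > species 3 (2.17)

species 1 > species 2 > species 3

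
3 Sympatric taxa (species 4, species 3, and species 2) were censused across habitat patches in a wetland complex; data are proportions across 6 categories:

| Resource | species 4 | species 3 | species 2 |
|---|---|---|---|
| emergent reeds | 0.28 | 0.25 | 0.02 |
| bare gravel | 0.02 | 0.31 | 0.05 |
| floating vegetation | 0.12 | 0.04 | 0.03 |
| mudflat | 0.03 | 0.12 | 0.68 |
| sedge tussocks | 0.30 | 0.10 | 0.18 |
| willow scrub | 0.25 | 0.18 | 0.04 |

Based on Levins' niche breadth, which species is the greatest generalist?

Σp_4ᵢ² = 0.28² + 0.02² + 0.12² + 0.03² + 0.30² + 0.25² = 0.0784 + 0.0004 + 0.0144 + 0.0009 + 0.0900 + 0.0625 = 0.2466
B_4 = 1 / 0.2466 = 4.0552
Σp_3ᵢ² = 0.25² + 0.31² + 0.04² + 0.12² + 0.10² + 0.18² = 0.0625 + 0.0961 + 0.0016 + 0.0144 + 0.0100 + 0.0324 = 0.2170
B_3 = 1 / 0.2170 = 4.6083
Σp_2ᵢ² = 0.02² + 0.05² + 0.03² + 0.68² + 0.18² + 0.04² = 0.0004 + 0.0025 + 0.0009 + 0.4624 + 0.0324 + 0.0016 = 0.5002
B_2 = 1 / 0.5002 = 1.9992
Highest B → broadest niche (most generalist): species 3 (B = 4.61).

species 3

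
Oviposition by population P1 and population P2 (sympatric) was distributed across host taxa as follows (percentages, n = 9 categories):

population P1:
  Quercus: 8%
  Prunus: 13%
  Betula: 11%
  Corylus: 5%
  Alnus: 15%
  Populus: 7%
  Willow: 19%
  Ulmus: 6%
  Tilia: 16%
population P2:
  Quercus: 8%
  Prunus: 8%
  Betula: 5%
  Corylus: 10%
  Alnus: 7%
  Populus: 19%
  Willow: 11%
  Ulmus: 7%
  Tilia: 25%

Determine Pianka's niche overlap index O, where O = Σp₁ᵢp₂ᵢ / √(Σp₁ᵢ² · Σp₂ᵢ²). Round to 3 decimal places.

Convert percentages to proportions (divide by 100).
Σ p₁ᵢp₂ᵢ = 0.0064 + 0.0104 + 0.0055 + 0.0050 + 0.0105 + 0.0133 + 0.0209 + 0.0042 + 0.0400 = 0.1162
Σp_1ᵢ² = 0.08² + 0.13² + 0.11² + 0.05² + 0.15² + 0.07² + 0.19² + 0.06² + 0.16² = 0.0064 + 0.0169 + 0.0121 + 0.0025 + 0.0225 + 0.0049 + 0.0361 + 0.0036 + 0.0256 = 0.1306
Σp_2ᵢ² = 0.08² + 0.08² + 0.05² + 0.10² + 0.07² + 0.19² + 0.11² + 0.07² + 0.25² = 0.0064 + 0.0064 + 0.0025 + 0.0100 + 0.0049 + 0.0361 + 0.0121 + 0.0049 + 0.0625 = 0.1458
O = 0.1162 / √(0.1306 × 0.1458) = 0.1162 / 0.137991 = 0.84208

0.842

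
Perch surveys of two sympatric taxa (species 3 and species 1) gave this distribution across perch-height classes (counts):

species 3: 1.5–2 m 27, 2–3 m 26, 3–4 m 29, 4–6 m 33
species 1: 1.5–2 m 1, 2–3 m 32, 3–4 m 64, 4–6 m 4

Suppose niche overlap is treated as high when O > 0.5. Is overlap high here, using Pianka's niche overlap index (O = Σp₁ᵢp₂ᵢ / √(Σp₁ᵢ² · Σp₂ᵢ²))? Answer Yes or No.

Yes

Proportions for species 3 (n=115): 27/115=0.2348, 26/115=0.2261, 29/115=0.2522, 33/115=0.2870
Proportions for species 1 (n=101): 1/101=0.0099, 32/101=0.3168, 64/101=0.6337, 4/101=0.0396
Σ p₁ᵢp₂ᵢ = 0.002325 + 0.071628 + 0.159819 + 0.011365 = 0.245137
Σp_1ᵢ² = 0.2348² + 0.2261² + 0.2522² + 0.2870² = 0.055131 + 0.051121 + 0.063605 + 0.082369 = 0.252226
Σp_2ᵢ² = 0.0099² + 0.3168² + 0.6337² + 0.0396² = 0.000098 + 0.100362 + 0.401576 + 0.001568 = 0.503604
O = 0.245137 / √(0.252226 × 0.503604) = 0.245137 / 0.3564015 = 0.6878
O = 0.6878 > 0.5 → Yes.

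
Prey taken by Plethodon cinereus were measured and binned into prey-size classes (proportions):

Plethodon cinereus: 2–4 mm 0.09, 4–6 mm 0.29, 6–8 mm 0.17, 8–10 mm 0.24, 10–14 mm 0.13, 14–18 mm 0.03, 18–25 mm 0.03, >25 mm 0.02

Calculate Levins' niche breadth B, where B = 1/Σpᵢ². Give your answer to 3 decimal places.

Σpᵢ² = 0.09² + 0.29² + 0.17² + 0.24² + 0.13² + 0.03² + 0.03² + 0.02² = 0.0081 + 0.0841 + 0.0289 + 0.0576 + 0.0169 + 0.0009 + 0.0009 + 0.0004 = 0.1978
B = 1 / 0.1978 = 5.05561

5.056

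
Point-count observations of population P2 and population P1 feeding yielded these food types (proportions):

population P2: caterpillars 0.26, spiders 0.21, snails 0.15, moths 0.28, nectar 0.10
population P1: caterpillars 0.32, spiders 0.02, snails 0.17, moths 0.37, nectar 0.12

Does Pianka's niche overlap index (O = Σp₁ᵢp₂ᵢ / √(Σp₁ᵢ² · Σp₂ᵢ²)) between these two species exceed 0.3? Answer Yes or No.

Σ p₁ᵢp₂ᵢ = 0.0832 + 0.0042 + 0.0255 + 0.1036 + 0.0120 = 0.2285
Σp_1ᵢ² = 0.26² + 0.21² + 0.15² + 0.28² + 0.10² = 0.0676 + 0.0441 + 0.0225 + 0.0784 + 0.0100 = 0.2226
Σp_2ᵢ² = 0.32² + 0.02² + 0.17² + 0.37² + 0.12² = 0.1024 + 0.0004 + 0.0289 + 0.1369 + 0.0144 = 0.2830
O = 0.2285 / √(0.2226 × 0.2830) = 0.2285 / 0.25099 = 0.9104
O = 0.9104 > 0.3 → Yes.

Yes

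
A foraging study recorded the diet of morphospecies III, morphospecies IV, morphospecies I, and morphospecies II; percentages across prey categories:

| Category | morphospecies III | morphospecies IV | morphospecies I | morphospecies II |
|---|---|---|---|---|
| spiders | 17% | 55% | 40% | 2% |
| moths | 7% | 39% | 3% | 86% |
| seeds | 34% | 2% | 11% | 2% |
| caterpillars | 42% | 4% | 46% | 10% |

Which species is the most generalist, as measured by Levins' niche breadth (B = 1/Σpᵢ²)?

Convert percentages to proportions (divide by 100).
Σp_IIIᵢ² = 0.17² + 0.07² + 0.34² + 0.42² = 0.0289 + 0.0049 + 0.1156 + 0.1764 = 0.3258
B_III = 1 / 0.3258 = 3.0694
Σp_IVᵢ² = 0.55² + 0.39² + 0.02² + 0.04² = 0.3025 + 0.1521 + 0.0004 + 0.0016 = 0.4566
B_IV = 1 / 0.4566 = 2.1901
Σp_Iᵢ² = 0.40² + 0.03² + 0.11² + 0.46² = 0.1600 + 0.0009 + 0.0121 + 0.2116 = 0.3846
B_I = 1 / 0.3846 = 2.6001
Σp_IIᵢ² = 0.02² + 0.86² + 0.02² + 0.10² = 0.0004 + 0.7396 + 0.0004 + 0.0100 = 0.7504
B_II = 1 / 0.7504 = 1.3326
Highest B → broadest niche (most generalist): morphospecies III (B = 3.07).

morphospecies III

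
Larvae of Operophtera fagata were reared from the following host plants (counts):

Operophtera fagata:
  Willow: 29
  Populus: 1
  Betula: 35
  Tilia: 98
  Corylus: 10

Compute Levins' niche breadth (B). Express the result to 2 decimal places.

2.54

Proportions for Operophtera fagata (n=173): 29/173=0.1676, 1/173=0.0058, 35/173=0.2023, 98/173=0.5665, 10/173=0.0578
Σpᵢ² = 0.1676² + 0.0058² + 0.2023² + 0.5665² + 0.0578² = 0.028090 + 0.000034 + 0.040925 + 0.320922 + 0.003341 = 0.393312
B = 1 / 0.393312 = 2.5425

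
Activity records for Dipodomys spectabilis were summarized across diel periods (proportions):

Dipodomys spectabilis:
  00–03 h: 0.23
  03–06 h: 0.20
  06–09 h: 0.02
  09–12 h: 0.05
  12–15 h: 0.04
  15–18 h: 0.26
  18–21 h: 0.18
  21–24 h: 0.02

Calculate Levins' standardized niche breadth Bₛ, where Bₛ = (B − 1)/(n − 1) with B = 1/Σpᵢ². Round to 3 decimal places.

0.579

Σpᵢ² = 0.23² + 0.20² + 0.02² + 0.05² + 0.04² + 0.26² + 0.18² + 0.02² = 0.0529 + 0.0400 + 0.0004 + 0.0025 + 0.0016 + 0.0676 + 0.0324 + 0.0004 = 0.1978
B = 1 / 0.1978 = 5.05561
Bₛ = (B − 1)/(n − 1) = (5.05561 − 1)/(8 − 1) = 4.05561/7 = 0.57937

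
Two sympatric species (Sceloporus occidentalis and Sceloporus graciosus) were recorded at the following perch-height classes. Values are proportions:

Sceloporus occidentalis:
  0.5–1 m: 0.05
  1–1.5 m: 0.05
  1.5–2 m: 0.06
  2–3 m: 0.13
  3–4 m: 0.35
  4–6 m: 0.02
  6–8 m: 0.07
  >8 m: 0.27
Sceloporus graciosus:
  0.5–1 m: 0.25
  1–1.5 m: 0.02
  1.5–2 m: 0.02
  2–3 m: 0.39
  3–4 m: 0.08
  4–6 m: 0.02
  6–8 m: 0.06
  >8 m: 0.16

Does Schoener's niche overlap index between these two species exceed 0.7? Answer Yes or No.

No

Σ|p₁ᵢ − p₂ᵢ| = 0.20 + 0.03 + 0.04 + 0.26 + 0.27 + 0.00 + 0.01 + 0.11 = 0.92
D = 1 − ½ × 0.92 = 1 − 0.460 = 0.5400
D = 0.5400 < 0.7 → No.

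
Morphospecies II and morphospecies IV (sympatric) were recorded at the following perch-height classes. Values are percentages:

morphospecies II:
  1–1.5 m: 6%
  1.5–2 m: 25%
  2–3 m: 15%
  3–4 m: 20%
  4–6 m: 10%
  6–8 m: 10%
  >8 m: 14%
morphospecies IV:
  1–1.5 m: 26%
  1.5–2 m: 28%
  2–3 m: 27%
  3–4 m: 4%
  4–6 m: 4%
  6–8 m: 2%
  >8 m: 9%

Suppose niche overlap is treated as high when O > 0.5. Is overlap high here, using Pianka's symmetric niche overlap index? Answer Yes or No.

Convert percentages to proportions (divide by 100).
Σ p₁ᵢp₂ᵢ = 0.0156 + 0.0700 + 0.0405 + 0.0080 + 0.0040 + 0.0020 + 0.0126 = 0.1527
Σp_1ᵢ² = 0.06² + 0.25² + 0.15² + 0.20² + 0.10² + 0.10² + 0.14² = 0.0036 + 0.0625 + 0.0225 + 0.0400 + 0.0100 + 0.0100 + 0.0196 = 0.1682
Σp_2ᵢ² = 0.26² + 0.28² + 0.27² + 0.04² + 0.04² + 0.02² + 0.09² = 0.0676 + 0.0784 + 0.0729 + 0.0016 + 0.0016 + 0.0004 + 0.0081 = 0.2306
O = 0.1527 / √(0.1682 × 0.2306) = 0.1527 / 0.19694 = 0.7754
O = 0.7754 > 0.5 → Yes.

Yes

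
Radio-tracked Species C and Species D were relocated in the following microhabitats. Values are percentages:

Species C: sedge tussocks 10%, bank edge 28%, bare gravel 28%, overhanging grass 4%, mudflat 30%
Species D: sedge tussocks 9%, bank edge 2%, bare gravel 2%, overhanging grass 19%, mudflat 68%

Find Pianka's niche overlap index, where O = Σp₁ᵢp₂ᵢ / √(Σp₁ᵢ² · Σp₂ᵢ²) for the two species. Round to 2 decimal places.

0.64

Convert percentages to proportions (divide by 100).
Σ p₁ᵢp₂ᵢ = 0.0090 + 0.0056 + 0.0056 + 0.0076 + 0.2040 = 0.2318
Σp_1ᵢ² = 0.10² + 0.28² + 0.28² + 0.04² + 0.30² = 0.0100 + 0.0784 + 0.0784 + 0.0016 + 0.0900 = 0.2584
Σp_2ᵢ² = 0.09² + 0.02² + 0.02² + 0.19² + 0.68² = 0.0081 + 0.0004 + 0.0004 + 0.0361 + 0.4624 = 0.5074
O = 0.2318 / √(0.2584 × 0.5074) = 0.2318 / 0.36209 = 0.6402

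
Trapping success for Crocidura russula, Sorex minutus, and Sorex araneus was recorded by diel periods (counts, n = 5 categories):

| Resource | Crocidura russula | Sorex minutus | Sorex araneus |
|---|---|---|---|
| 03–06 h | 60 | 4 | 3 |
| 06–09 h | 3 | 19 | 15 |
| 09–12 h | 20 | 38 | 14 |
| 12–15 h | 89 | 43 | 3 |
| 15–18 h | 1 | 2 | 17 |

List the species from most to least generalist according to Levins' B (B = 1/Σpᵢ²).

Sorex araneus > Sorex minutus > Crocidura russula

Proportions for Crocidura russula (n=173): 60/173=0.3468, 3/173=0.0173, 20/173=0.1156, 89/173=0.5145, 1/173=0.0058
Proportions for Sorex minutus (n=106): 4/106=0.0377, 19/106=0.1792, 38/106=0.3585, 43/106=0.4057, 2/106=0.0189
Proportions for Sorex araneus (n=52): 3/52=0.0577, 15/52=0.2885, 14/52=0.2692, 3/52=0.0577, 17/52=0.3269
Σp_russᵢ² = 0.3468² + 0.0173² + 0.1156² + 0.5145² + 0.0058² = 0.120270 + 0.000299 + 0.013363 + 0.264710 + 0.000034 = 0.398676
B_russ = 1 / 0.398676 = 2.5083
Σp_minuᵢ² = 0.0377² + 0.1792² + 0.3585² + 0.4057² + 0.0189² = 0.001421 + 0.032113 + 0.128522 + 0.164592 + 0.000357 = 0.327005
B_minu = 1 / 0.327005 = 3.0581
Σp_aranᵢ² = 0.0577² + 0.2885² + 0.2692² + 0.0577² + 0.3269² = 0.003329 + 0.083232 + 0.072469 + 0.003329 + 0.106864 = 0.269223
B_aran = 1 / 0.269223 = 3.7144
Ranking by B (broadest → narrowest): Sorex araneus (3.71) > Sorex minutus (3.06) > Crocidura russula (2.51)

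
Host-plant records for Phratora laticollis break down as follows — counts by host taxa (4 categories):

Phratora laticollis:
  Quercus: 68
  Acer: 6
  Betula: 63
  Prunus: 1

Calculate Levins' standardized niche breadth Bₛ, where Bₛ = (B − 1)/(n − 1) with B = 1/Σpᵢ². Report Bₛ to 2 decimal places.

Proportions for Phratora laticollis (n=138): 68/138=0.4928, 6/138=0.0435, 63/138=0.4565, 1/138=0.0072
Σpᵢ² = 0.4928² + 0.0435² + 0.4565² + 0.0072² = 0.242852 + 0.001892 + 0.208392 + 0.000052 = 0.453188
B = 1 / 0.453188 = 2.2066
Bₛ = (B − 1)/(n − 1) = (2.2066 − 1)/(4 − 1) = 1.2066/3 = 0.4022

0.40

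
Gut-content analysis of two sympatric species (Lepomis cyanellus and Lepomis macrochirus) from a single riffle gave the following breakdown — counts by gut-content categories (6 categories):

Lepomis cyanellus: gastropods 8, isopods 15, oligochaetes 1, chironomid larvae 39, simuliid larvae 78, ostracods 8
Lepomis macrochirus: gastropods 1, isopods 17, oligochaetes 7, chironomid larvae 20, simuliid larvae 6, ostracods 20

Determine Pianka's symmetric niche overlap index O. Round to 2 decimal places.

Proportions for Lepomis cyanellus (n=149): 8/149=0.0537, 15/149=0.1007, 1/149=0.0067, 39/149=0.2617, 78/149=0.5235, 8/149=0.0537
Proportions for Lepomis macrochirus (n=71): 1/71=0.0141, 17/71=0.2394, 7/71=0.0986, 20/71=0.2817, 6/71=0.0845, 20/71=0.2817
Σ p₁ᵢp₂ᵢ = 0.000757 + 0.024108 + 0.000661 + 0.073721 + 0.044236 + 0.015127 = 0.158610
Σp_1ᵢ² = 0.0537² + 0.1007² + 0.0067² + 0.2617² + 0.5235² + 0.0537² = 0.002884 + 0.010140 + 0.000045 + 0.068487 + 0.274052 + 0.002884 = 0.358492
Σp_2ᵢ² = 0.0141² + 0.2394² + 0.0986² + 0.2817² + 0.0845² + 0.2817² = 0.000199 + 0.057312 + 0.009722 + 0.079355 + 0.007140 + 0.079355 = 0.233083
O = 0.158610 / √(0.358492 × 0.233083) = 0.158610 / 0.2890647 = 0.5487

0.55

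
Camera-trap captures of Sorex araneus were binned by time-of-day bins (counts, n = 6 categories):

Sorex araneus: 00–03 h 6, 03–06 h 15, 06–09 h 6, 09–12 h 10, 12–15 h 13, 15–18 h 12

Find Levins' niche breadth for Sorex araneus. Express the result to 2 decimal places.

Proportions for Sorex araneus (n=62): 6/62=0.0968, 15/62=0.2419, 6/62=0.0968, 10/62=0.1613, 13/62=0.2097, 12/62=0.1935
Σpᵢ² = 0.0968² + 0.2419² + 0.0968² + 0.1613² + 0.2097² + 0.1935² = 0.009370 + 0.058516 + 0.009370 + 0.026018 + 0.043974 + 0.037442 = 0.184690
B = 1 / 0.184690 = 5.4145

5.41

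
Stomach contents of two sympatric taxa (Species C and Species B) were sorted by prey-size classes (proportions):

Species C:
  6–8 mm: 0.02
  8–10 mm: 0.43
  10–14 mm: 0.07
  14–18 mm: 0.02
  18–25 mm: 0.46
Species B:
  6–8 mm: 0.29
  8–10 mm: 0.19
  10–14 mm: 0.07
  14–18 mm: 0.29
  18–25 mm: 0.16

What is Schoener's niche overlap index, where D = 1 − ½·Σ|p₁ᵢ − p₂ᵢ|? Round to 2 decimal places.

0.46

Σ|p₁ᵢ − p₂ᵢ| = 0.27 + 0.24 + 0.00 + 0.27 + 0.30 = 1.08
D = 1 − ½ × 1.08 = 1 − 0.540 = 0.4600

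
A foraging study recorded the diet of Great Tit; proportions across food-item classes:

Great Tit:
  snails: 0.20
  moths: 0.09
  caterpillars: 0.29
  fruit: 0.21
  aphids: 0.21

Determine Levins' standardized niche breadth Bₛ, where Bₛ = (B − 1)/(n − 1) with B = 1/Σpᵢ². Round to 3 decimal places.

0.884

Σpᵢ² = 0.20² + 0.09² + 0.29² + 0.21² + 0.21² = 0.0400 + 0.0081 + 0.0841 + 0.0441 + 0.0441 = 0.2204
B = 1 / 0.2204 = 4.53721
Bₛ = (B − 1)/(n − 1) = (4.53721 − 1)/(5 − 1) = 3.53721/4 = 0.88430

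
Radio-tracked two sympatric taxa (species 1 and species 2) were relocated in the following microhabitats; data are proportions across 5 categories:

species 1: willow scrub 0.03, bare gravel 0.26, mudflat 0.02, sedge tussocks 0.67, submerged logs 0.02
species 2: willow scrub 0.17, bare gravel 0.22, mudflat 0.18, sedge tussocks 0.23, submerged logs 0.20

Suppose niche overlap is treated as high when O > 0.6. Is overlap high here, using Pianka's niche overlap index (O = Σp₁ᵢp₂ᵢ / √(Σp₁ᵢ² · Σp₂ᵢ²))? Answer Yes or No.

Σ p₁ᵢp₂ᵢ = 0.0051 + 0.0572 + 0.0036 + 0.1541 + 0.0040 = 0.2240
Σp_1ᵢ² = 0.03² + 0.26² + 0.02² + 0.67² + 0.02² = 0.0009 + 0.0676 + 0.0004 + 0.4489 + 0.0004 = 0.5182
Σp_2ᵢ² = 0.17² + 0.22² + 0.18² + 0.23² + 0.20² = 0.0289 + 0.0484 + 0.0324 + 0.0529 + 0.0400 = 0.2026
O = 0.2240 / √(0.5182 × 0.2026) = 0.2240 / 0.32402 = 0.6913
O = 0.6913 > 0.6 → Yes.

Yes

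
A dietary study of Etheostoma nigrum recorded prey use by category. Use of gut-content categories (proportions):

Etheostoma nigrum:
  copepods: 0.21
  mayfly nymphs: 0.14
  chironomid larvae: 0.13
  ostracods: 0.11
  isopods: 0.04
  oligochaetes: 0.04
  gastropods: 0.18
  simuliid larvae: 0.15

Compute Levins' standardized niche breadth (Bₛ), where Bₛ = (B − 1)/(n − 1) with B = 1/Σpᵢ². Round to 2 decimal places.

Σpᵢ² = 0.21² + 0.14² + 0.13² + 0.11² + 0.04² + 0.04² + 0.18² + 0.15² = 0.0441 + 0.0196 + 0.0169 + 0.0121 + 0.0016 + 0.0016 + 0.0324 + 0.0225 = 0.1508
B = 1 / 0.1508 = 6.6313
Bₛ = (B − 1)/(n − 1) = (6.6313 − 1)/(8 − 1) = 5.6313/7 = 0.8045

0.80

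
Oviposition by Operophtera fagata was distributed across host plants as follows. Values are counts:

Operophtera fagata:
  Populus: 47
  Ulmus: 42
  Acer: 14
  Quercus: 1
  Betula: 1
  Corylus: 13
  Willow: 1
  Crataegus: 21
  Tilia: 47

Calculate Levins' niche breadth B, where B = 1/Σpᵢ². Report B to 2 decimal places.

5.00

Proportions for Operophtera fagata (n=187): 47/187=0.2513, 42/187=0.2246, 14/187=0.0749, 1/187=0.0053, 1/187=0.0053, 13/187=0.0695, 1/187=0.0053, 21/187=0.1123, 47/187=0.2513
Σpᵢ² = 0.2513² + 0.2246² + 0.0749² + 0.0053² + 0.0053² + 0.0695² + 0.0053² + 0.1123² + 0.2513² = 0.063152 + 0.050445 + 0.005610 + 0.000028 + 0.000028 + 0.004830 + 0.000028 + 0.012611 + 0.063152 = 0.199884
B = 1 / 0.199884 = 5.0029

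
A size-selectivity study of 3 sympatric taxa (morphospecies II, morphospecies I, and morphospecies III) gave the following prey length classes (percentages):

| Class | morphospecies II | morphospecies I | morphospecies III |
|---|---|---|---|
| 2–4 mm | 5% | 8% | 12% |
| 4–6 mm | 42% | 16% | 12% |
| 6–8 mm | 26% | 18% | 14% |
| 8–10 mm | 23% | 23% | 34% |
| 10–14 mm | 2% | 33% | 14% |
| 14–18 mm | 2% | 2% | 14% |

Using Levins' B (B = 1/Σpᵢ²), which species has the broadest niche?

morphospecies III

Convert percentages to proportions (divide by 100).
Σp_IIᵢ² = 0.05² + 0.42² + 0.26² + 0.23² + 0.02² + 0.02² = 0.0025 + 0.1764 + 0.0676 + 0.0529 + 0.0004 + 0.0004 = 0.3002
B_II = 1 / 0.3002 = 3.3311
Σp_Iᵢ² = 0.08² + 0.16² + 0.18² + 0.23² + 0.33² + 0.02² = 0.0064 + 0.0256 + 0.0324 + 0.0529 + 0.1089 + 0.0004 = 0.2266
B_I = 1 / 0.2266 = 4.4131
Σp_IIIᵢ² = 0.12² + 0.12² + 0.14² + 0.34² + 0.14² + 0.14² = 0.0144 + 0.0144 + 0.0196 + 0.1156 + 0.0196 + 0.0196 = 0.2032
B_III = 1 / 0.2032 = 4.9213
Highest B → broadest niche (most generalist): morphospecies III (B = 4.92).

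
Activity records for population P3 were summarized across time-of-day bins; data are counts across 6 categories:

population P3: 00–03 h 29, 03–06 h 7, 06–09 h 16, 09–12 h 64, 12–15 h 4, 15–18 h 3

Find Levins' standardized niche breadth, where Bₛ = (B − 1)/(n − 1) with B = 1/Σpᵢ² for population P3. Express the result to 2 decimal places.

0.37

Proportions for population P3 (n=123): 29/123=0.2358, 7/123=0.0569, 16/123=0.1301, 64/123=0.5203, 4/123=0.0325, 3/123=0.0244
Σpᵢ² = 0.2358² + 0.0569² + 0.1301² + 0.5203² + 0.0325² + 0.0244² = 0.055602 + 0.003238 + 0.016926 + 0.270712 + 0.001056 + 0.000595 = 0.348129
B = 1 / 0.348129 = 2.8725
Bₛ = (B − 1)/(n − 1) = (2.8725 − 1)/(6 − 1) = 1.8725/5 = 0.3745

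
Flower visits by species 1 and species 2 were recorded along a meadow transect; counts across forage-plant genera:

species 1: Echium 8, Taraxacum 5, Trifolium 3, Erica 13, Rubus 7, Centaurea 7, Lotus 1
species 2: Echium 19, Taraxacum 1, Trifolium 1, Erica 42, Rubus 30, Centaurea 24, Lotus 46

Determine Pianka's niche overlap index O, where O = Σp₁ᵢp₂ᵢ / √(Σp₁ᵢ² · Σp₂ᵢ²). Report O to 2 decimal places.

0.78

Proportions for species 1 (n=44): 8/44=0.1818, 5/44=0.1136, 3/44=0.0682, 13/44=0.2955, 7/44=0.1591, 7/44=0.1591, 1/44=0.0227
Proportions for species 2 (n=163): 19/163=0.1166, 1/163=0.0061, 1/163=0.0061, 42/163=0.2577, 30/163=0.1840, 24/163=0.1472, 46/163=0.2822
Σ p₁ᵢp₂ᵢ = 0.021198 + 0.000693 + 0.000416 + 0.076150 + 0.029274 + 0.023420 + 0.006406 = 0.157557
Σp_1ᵢ² = 0.1818² + 0.1136² + 0.0682² + 0.2955² + 0.1591² + 0.1591² + 0.0227² = 0.033051 + 0.012905 + 0.004651 + 0.087320 + 0.025313 + 0.025313 + 0.000515 = 0.189068
Σp_2ᵢ² = 0.1166² + 0.0061² + 0.0061² + 0.2577² + 0.1840² + 0.1472² + 0.2822² = 0.013596 + 0.000037 + 0.000037 + 0.066409 + 0.033856 + 0.021668 + 0.079637 = 0.215240
O = 0.157557 / √(0.189068 × 0.215240) = 0.157557 / 0.2017300 = 0.7810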